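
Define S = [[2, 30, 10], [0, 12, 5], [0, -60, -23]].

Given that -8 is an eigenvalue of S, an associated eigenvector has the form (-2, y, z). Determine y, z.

-2, 8

We need (S + 8I)v = 0.
S + 8I = [[10, 30, 10], [0, 20, 5], [0, -60, -15]].
Row 1: (10)·-2 + (30)·y + (10)·z = 0
Row 2: (0)·-2 + (20)·y + (5)·z = 0
Row 3: (0)·-2 + (-60)·y + (-15)·z = 0
Solving gives y = -2, z = 8.
Check: S·(-2, -2, 8) = (16, 16, -64) = -8·(-2, -2, 8).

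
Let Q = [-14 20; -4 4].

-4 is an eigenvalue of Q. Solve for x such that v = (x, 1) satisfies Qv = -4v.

2

We need (Q + 4I)v = 0.
Q + 4I = [[-10, 20], [-4, 8]].
Row 1: (-10)·x + (20)·1 = 0
Row 2: (-4)·x + (8)·1 = 0
Solving gives x = 2.
Check: Q·(2, 1) = (-8, -4) = -4·(2, 1).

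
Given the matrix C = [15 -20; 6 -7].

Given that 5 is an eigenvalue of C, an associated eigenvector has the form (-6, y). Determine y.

-3

We need (C - 5I)v = 0.
C - 5I = [[10, -20], [6, -12]].
Row 1: (10)·-6 + (-20)·y = 0
Row 2: (6)·-6 + (-12)·y = 0
Solving gives y = -3.
Check: C·(-6, -3) = (-30, -15) = 5·(-6, -3).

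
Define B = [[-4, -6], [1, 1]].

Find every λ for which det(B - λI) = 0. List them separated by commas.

-2, -1

det(B - μI) = (-4 - μ)(1 - μ) - (-6)·(1) = μ^2 + 3μ + 2.
This factors as (μ + 2)·(μ + 1) = 0.
Eigenvalues: -2, -1.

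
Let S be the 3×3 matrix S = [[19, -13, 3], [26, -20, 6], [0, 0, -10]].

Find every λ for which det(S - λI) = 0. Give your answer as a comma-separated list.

-10, -7, 6

Set up det(μI - S) = 0.
Expanding the 3×3 determinant: p(μ) = μ^3 + 11μ^2 - 32μ - 420.
Try μ = 6: p(6) = 0, so 6 is a root.
Factor out (μ - 6): p(μ) = (μ - 6)·(μ^2 + 17μ + 70).
The quadratic factors as (μ + 10)·(μ + 7).
Eigenvalues: -10, -7, 6.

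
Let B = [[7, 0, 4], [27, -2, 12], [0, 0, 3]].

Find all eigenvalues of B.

Compute the characteristic polynomial p(s) = det(sI - B).
Cofactor expansion gives p(s) = s^3 - 8s^2 + s + 42.
Since p(7) = 0, s = 7 is a root.
Factor out (s - 7): p(s) = (s - 7)·(s^2 - s - 6).
The quadratic factors as (s + 2)·(s - 3).
Eigenvalues: -2, 3, 7.

-2, 3, 7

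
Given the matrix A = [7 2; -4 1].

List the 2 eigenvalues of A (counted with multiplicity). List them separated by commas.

3, 5

det(A - λI) = (7 - λ)(1 - λ) - (2)·(-4) = λ^2 - 8λ + 15.
This factors as (λ - 3)·(λ - 5) = 0.
Eigenvalues: 3, 5.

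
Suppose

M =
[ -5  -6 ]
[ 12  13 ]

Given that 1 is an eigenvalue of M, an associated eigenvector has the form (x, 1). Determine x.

We need (M - 1I)v = 0.
M - 1I = [[-6, -6], [12, 12]].
Row 1: (-6)·x + (-6)·1 = 0
Row 2: (12)·x + (12)·1 = 0
Solving gives x = -1.
Check: M·(-1, 1) = (-1, 1) = 1·(-1, 1).

-1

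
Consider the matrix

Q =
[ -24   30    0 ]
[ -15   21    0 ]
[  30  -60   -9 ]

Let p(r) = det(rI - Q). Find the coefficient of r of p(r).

p(r) = r^3 + 12r^2 - 27r - 486.
The coefficient of r is -27.

-27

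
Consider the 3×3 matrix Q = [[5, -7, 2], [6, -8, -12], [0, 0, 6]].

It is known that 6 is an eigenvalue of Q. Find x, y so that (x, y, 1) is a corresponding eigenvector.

We need (Q - 6I)v = 0.
Q - 6I = [[-1, -7, 2], [6, -14, -12], [0, 0, 0]].
Row 1: (-1)·x + (-7)·y + (2)·1 = 0
Row 2: (6)·x + (-14)·y + (-12)·1 = 0
Row 3: (0)·x + (0)·y + (0)·1 = 0
Solving gives x = 2, y = 0.
Check: Q·(2, 0, 1) = (12, 0, 6) = 6·(2, 0, 1).

2, 0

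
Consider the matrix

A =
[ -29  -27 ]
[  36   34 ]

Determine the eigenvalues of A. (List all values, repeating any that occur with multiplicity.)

-2, 7

det(A - λI) = (-29 - λ)(34 - λ) - (-27)·(36) = λ^2 - 5λ - 14.
This factors as (λ + 2)·(λ - 7) = 0.
Eigenvalues: -2, 7.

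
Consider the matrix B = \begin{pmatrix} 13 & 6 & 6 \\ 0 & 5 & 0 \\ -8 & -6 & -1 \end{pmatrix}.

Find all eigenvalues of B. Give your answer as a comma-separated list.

The characteristic polynomial is p(s) = det(sI - B).
Expanding along the first row, p(s) = s^3 - 17s^2 + 95s - 175.
Try s = 7: p(7) = 0, so 7 is a root.
Factor out (s - 7): p(s) = (s - 7)·(s^2 - 10s + 25).
The quadratic factor is (s - 5)^2.
Eigenvalues: 5, 5, 7.

5, 5, 7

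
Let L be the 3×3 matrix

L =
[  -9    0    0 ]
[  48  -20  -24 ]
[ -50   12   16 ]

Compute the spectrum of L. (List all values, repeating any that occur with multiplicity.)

-9, -8, 4

Set up det(λI - L) = 0.
Expanding the 3×3 determinant: p(λ) = λ^3 + 13λ^2 + 4λ - 288.
Rational-root test: λ = 4 gives p(4) = 0.
Factor out (λ - 4): p(λ) = (λ - 4)·(λ^2 + 17λ + 72).
The quadratic factors as (λ + 9)·(λ + 8).
Eigenvalues: -9, -8, 4.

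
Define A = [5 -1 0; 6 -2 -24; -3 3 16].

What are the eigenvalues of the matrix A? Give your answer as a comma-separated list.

4, 7, 8

Set up det(λI - A) = 0.
Cofactor expansion gives p(λ) = λ^3 - 19λ^2 + 116λ - 224.
Rational-root test: λ = 4 gives p(4) = 0.
Factor out (λ - 4): p(λ) = (λ - 4)·(λ^2 - 15λ + 56).
The quadratic factors as (λ - 7)·(λ - 8).
Eigenvalues: 4, 7, 8.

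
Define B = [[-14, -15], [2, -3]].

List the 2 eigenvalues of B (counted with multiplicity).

-9, -8

det(B - sI) = (-14 - s)(-3 - s) - (-15)·(2) = s^2 + 17s + 72.
This factors as (s + 9)·(s + 8) = 0.
Eigenvalues: -9, -8.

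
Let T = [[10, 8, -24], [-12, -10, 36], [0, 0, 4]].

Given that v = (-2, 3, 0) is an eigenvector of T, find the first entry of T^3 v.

16

First find the eigenvalue: Tv = (4, -6, 0) = -2·(-2, 3, 0), so λ = -2.
Then T^3 v = λ^3·v = (-2)^3·(-2, 3, 0) = -8·(-2, 3, 0) = (16, -24, 0).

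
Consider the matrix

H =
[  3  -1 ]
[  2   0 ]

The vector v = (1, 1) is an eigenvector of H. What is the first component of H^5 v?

First find the eigenvalue: Hv = (2, 2) = 2·(1, 1), so λ = 2.
Then H^5 v = λ^5·v = 2^5·(1, 1) = 32·(1, 1) = (32, 32).

32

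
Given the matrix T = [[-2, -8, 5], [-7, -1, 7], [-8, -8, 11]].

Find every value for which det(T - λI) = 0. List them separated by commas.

Compute the characteristic polynomial p(lambda) = det(lambda·I - T).
Cofactor expansion gives p(lambda) = lambda^3 - 8·lambda^2 + 9·lambda + 18.
Rational-root test: lambda = 3 gives p(3) = 0.
Dividing by (lambda - 3) leaves lambda^2 - 5·lambda - 6.
The quadratic factors as (lambda + 1)·(lambda - 6).
Eigenvalues: -1, 3, 6.

-1, 3, 6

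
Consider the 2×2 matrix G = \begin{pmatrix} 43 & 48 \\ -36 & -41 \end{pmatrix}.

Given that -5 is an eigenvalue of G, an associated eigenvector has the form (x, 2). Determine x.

We need (G + 5I)v = 0.
G + 5I = [[48, 48], [-36, -36]].
Row 1: (48)·x + (48)·2 = 0
Row 2: (-36)·x + (-36)·2 = 0
Solving gives x = -2.
Check: G·(-2, 2) = (10, -10) = -5·(-2, 2).

-2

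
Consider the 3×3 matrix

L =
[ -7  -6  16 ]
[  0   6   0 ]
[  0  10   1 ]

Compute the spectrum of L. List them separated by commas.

Set up det(λI - L) = 0.
Cofactor expansion gives p(λ) = λ^3 - 43λ + 42.
Try λ = 1: p(1) = 0, so 1 is a root.
Dividing by (λ - 1) leaves λ^2 + λ - 42.
The quadratic factors as (λ + 7)·(λ - 6).
Eigenvalues: -7, 1, 6.

-7, 1, 6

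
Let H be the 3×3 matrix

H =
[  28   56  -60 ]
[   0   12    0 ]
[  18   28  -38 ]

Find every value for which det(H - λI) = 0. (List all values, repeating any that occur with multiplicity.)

-8, -2, 12

The characteristic polynomial is p(λ) = det(λI - H).
Expanding the 3×3 determinant: p(λ) = λ^3 - 2λ^2 - 104λ - 192.
Rational-root test: λ = -8 gives p(-8) = 0.
Factor out (λ + 8): p(λ) = (λ + 8)·(λ^2 - 10λ - 24).
The quadratic factors as (λ + 2)·(λ - 12).
Eigenvalues: -8, -2, 12.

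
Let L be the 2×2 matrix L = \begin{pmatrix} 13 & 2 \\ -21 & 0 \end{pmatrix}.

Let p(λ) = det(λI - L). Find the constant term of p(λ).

42

p(λ) = λ^2 - 13λ + 42.
The constant term is 42.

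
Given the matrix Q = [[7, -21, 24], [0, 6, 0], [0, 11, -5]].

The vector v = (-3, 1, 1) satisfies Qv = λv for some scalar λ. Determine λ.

6

Compute Qv: Q·(-3, 1, 1) = (-18, 6, 6).
Since Qv = λv, compare component 1: -18 = λ·-3, so λ = 6.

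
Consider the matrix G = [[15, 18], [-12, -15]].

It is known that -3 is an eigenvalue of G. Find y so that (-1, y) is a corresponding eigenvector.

We need (G + 3I)v = 0.
G + 3I = [[18, 18], [-12, -12]].
Row 1: (18)·-1 + (18)·y = 0
Row 2: (-12)·-1 + (-12)·y = 0
Solving gives y = 1.
Check: G·(-1, 1) = (3, -3) = -3·(-1, 1).

1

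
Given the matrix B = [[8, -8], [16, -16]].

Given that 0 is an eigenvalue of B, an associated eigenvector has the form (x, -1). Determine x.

-1

We need (B)v = 0.
B = [[8, -8], [16, -16]].
Row 1: (8)·x + (-8)·-1 = 0
Row 2: (16)·x + (-16)·-1 = 0
Solving gives x = -1.
Check: B·(-1, -1) = (0, 0) = 0·(-1, -1).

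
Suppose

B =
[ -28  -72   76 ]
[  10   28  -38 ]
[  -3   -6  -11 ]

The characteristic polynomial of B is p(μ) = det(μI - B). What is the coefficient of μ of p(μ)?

-64

p(μ) = μ^3 + 11μ^2 - 64μ - 704.
The coefficient of μ is -64.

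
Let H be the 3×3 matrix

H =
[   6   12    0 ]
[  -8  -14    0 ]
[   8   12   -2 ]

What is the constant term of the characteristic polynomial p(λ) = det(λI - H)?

p(0) = det(0·I − H) = det(−H) = (−1)^3·det(H).
det(H) = -24, so p(0) = 24.

24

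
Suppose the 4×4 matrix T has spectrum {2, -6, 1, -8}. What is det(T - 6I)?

If T has eigenvalues 2, -6, 1, -8, then T - 6I has eigenvalues -4, -12, -5, -14.
det(T - 6I) = (-4) · (-12) · (-5) · (-14) = 3360.

3360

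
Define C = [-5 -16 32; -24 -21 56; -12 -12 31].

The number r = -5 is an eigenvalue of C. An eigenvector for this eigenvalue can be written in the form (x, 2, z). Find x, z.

We need (C + 5I)v = 0.
C + 5I = [[0, -16, 32], [-24, -16, 56], [-12, -12, 36]].
Row 1: (0)·x + (-16)·2 + (32)·z = 0
Row 2: (-24)·x + (-16)·2 + (56)·z = 0
Row 3: (-12)·x + (-12)·2 + (36)·z = 0
Solving gives x = 1, z = 1.
Check: C·(1, 2, 1) = (-5, -10, -5) = -5·(1, 2, 1).

1, 1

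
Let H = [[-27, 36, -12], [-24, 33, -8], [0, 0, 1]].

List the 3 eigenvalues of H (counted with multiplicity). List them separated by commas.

Set up det(rI - H) = 0.
Expanding along the first row, p(r) = r^3 - 7r^2 - 21r + 27.
Rational-root test: r = 1 gives p(1) = 0.
Factor out (r - 1): p(r) = (r - 1)·(r^2 - 6r - 27).
The quadratic factors as (r + 3)·(r - 9).
Eigenvalues: -3, 1, 9.

-3, 1, 9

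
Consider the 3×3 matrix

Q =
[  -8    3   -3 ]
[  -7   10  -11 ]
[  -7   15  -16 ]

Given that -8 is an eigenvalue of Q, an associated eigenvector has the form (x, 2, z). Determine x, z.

We need (Q + 8I)v = 0.
Q + 8I = [[0, 3, -3], [-7, 18, -11], [-7, 15, -8]].
Row 1: (0)·x + (3)·2 + (-3)·z = 0
Row 2: (-7)·x + (18)·2 + (-11)·z = 0
Row 3: (-7)·x + (15)·2 + (-8)·z = 0
Solving gives x = 2, z = 2.
Check: Q·(2, 2, 2) = (-16, -16, -16) = -8·(2, 2, 2).

2, 2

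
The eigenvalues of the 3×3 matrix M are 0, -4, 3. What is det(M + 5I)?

40

If M has eigenvalues 0, -4, 3, then M + 5I has eigenvalues 5, 1, 8.
det(M + 5I) = (5) · (1) · (8) = 40.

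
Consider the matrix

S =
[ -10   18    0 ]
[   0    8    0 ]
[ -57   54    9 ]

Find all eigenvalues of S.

Set up det(rI - S) = 0.
Expanding along the first row, p(r) = r^3 - 7r^2 - 98r + 720.
Rational-root test: r = 9 gives p(9) = 0.
Factor out (r - 9): p(r) = (r - 9)·(r^2 + 2r - 80).
The quadratic factors as (r + 10)·(r - 8).
Eigenvalues: -10, 8, 9.

-10, 8, 9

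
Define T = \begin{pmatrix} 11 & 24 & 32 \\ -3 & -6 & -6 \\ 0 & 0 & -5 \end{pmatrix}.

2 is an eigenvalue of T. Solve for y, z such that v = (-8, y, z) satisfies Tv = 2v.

We need (T - 2I)v = 0.
T - 2I = [[9, 24, 32], [-3, -8, -6], [0, 0, -7]].
Row 1: (9)·-8 + (24)·y + (32)·z = 0
Row 2: (-3)·-8 + (-8)·y + (-6)·z = 0
Row 3: (0)·-8 + (0)·y + (-7)·z = 0
Solving gives y = 3, z = 0.
Check: T·(-8, 3, 0) = (-16, 6, 0) = 2·(-8, 3, 0).

3, 0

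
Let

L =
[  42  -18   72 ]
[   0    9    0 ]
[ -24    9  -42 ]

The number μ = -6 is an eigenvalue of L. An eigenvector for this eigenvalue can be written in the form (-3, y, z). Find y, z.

0, 2

We need (L + 6I)v = 0.
L + 6I = [[48, -18, 72], [0, 15, 0], [-24, 9, -36]].
Row 1: (48)·-3 + (-18)·y + (72)·z = 0
Row 2: (0)·-3 + (15)·y + (0)·z = 0
Row 3: (-24)·-3 + (9)·y + (-36)·z = 0
Solving gives y = 0, z = 2.
Check: L·(-3, 0, 2) = (18, 0, -12) = -6·(-3, 0, 2).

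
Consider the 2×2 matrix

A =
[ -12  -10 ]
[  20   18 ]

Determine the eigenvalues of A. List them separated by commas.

-2, 8

det(A - μI) = (-12 - μ)(18 - μ) - (-10)·(20) = μ^2 - 6μ - 16.
This factors as (μ + 2)·(μ - 8) = 0.
Eigenvalues: -2, 8.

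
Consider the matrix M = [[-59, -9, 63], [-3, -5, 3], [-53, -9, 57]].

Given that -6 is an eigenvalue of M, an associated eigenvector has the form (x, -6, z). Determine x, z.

-18, -16

We need (M + 6I)v = 0.
M + 6I = [[-53, -9, 63], [-3, 1, 3], [-53, -9, 63]].
Row 1: (-53)·x + (-9)·-6 + (63)·z = 0
Row 2: (-3)·x + (1)·-6 + (3)·z = 0
Row 3: (-53)·x + (-9)·-6 + (63)·z = 0
Solving gives x = -18, z = -16.
Check: M·(-18, -6, -16) = (108, 36, 96) = -6·(-18, -6, -16).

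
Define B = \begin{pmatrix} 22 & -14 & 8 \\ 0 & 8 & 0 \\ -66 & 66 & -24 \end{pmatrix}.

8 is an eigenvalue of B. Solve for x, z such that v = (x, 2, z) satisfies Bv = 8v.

We need (B - 8I)v = 0.
B - 8I = [[14, -14, 8], [0, 0, 0], [-66, 66, -32]].
Row 1: (14)·x + (-14)·2 + (8)·z = 0
Row 2: (0)·x + (0)·2 + (0)·z = 0
Row 3: (-66)·x + (66)·2 + (-32)·z = 0
Solving gives x = 2, z = 0.
Check: B·(2, 2, 0) = (16, 16, 0) = 8·(2, 2, 0).

2, 0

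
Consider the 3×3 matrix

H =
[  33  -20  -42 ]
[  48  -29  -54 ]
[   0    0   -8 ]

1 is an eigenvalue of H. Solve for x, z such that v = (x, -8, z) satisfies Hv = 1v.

-5, 0

We need (H - 1I)v = 0.
H - 1I = [[32, -20, -42], [48, -30, -54], [0, 0, -9]].
Row 1: (32)·x + (-20)·-8 + (-42)·z = 0
Row 2: (48)·x + (-30)·-8 + (-54)·z = 0
Row 3: (0)·x + (0)·-8 + (-9)·z = 0
Solving gives x = -5, z = 0.
Check: H·(-5, -8, 0) = (-5, -8, 0) = 1·(-5, -8, 0).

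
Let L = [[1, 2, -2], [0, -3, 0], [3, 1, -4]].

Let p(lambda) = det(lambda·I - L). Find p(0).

6

p(0) = det(0·I − L) = det(−L) = (−1)^3·det(L).
det(L) = -6, so p(0) = 6.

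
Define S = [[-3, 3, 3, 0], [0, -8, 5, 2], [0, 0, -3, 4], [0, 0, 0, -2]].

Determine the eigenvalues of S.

S is upper triangular, so its eigenvalues are the diagonal entries.
Diagonal: -3, -8, -3, -2.

-8, -3, -3, -2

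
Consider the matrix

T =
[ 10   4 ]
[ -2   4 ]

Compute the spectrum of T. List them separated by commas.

6, 8

det(T - λI) = (10 - λ)(4 - λ) - (4)·(-2) = λ^2 - 14λ + 48.
This factors as (λ - 6)·(λ - 8) = 0.
Eigenvalues: 6, 8.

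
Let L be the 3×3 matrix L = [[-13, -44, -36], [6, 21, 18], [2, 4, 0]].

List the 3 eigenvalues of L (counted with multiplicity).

-1, 0, 9

The characteristic polynomial is p(lambda) = det(lambda·I - L).
Cofactor expansion gives p(lambda) = lambda^3 - 8·lambda^2 - 9·lambda.
Rational-root test: lambda = 0 gives p(0) = 0.
Factor out lambda: p(lambda) = lambda·(lambda^2 - 8·lambda - 9).
The quadratic factors as (lambda + 1)·(lambda - 9).
Eigenvalues: -1, 0, 9.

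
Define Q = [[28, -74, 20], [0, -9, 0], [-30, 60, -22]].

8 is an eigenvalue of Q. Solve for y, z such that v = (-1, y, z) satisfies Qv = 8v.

0, 1

We need (Q - 8I)v = 0.
Q - 8I = [[20, -74, 20], [0, -17, 0], [-30, 60, -30]].
Row 1: (20)·-1 + (-74)·y + (20)·z = 0
Row 2: (0)·-1 + (-17)·y + (0)·z = 0
Row 3: (-30)·-1 + (60)·y + (-30)·z = 0
Solving gives y = 0, z = 1.
Check: Q·(-1, 0, 1) = (-8, 0, 8) = 8·(-1, 0, 1).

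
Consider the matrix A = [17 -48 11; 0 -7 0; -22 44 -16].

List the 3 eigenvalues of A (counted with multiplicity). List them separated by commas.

-7, -5, 6

Set up det(lambda·I - A) = 0.
Expanding along the first row, p(lambda) = lambda^3 + 6·lambda^2 - 37·lambda - 210.
Since p(-5) = 0, lambda = -5 is a root.
Dividing by (lambda + 5) leaves lambda^2 + lambda - 42.
The quadratic factors as (lambda + 7)·(lambda - 6).
Eigenvalues: -7, -5, 6.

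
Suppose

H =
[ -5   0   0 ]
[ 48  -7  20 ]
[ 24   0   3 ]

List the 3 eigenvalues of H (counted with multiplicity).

-7, -5, 3

Set up det(sI - H) = 0.
Expanding the 3×3 determinant: p(s) = s^3 + 9s^2 - s - 105.
Try s = 3: p(3) = 0, so 3 is a root.
Dividing by (s - 3) leaves s^2 + 12s + 35.
The quadratic factors as (s + 7)·(s + 5).
Eigenvalues: -7, -5, 3.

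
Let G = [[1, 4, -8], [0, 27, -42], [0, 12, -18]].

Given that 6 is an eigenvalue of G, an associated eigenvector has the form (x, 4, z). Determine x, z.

0, 2

We need (G - 6I)v = 0.
G - 6I = [[-5, 4, -8], [0, 21, -42], [0, 12, -24]].
Row 1: (-5)·x + (4)·4 + (-8)·z = 0
Row 2: (0)·x + (21)·4 + (-42)·z = 0
Row 3: (0)·x + (12)·4 + (-24)·z = 0
Solving gives x = 0, z = 2.
Check: G·(0, 4, 2) = (0, 24, 12) = 6·(0, 4, 2).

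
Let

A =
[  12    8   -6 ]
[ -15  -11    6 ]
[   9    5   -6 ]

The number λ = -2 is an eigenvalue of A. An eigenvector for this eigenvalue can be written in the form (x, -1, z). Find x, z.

1, 1

We need (A + 2I)v = 0.
A + 2I = [[14, 8, -6], [-15, -9, 6], [9, 5, -4]].
Row 1: (14)·x + (8)·-1 + (-6)·z = 0
Row 2: (-15)·x + (-9)·-1 + (6)·z = 0
Row 3: (9)·x + (5)·-1 + (-4)·z = 0
Solving gives x = 1, z = 1.
Check: A·(1, -1, 1) = (-2, 2, -2) = -2·(1, -1, 1).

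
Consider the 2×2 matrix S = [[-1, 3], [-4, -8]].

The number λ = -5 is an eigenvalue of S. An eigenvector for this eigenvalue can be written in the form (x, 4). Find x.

We need (S + 5I)v = 0.
S + 5I = [[4, 3], [-4, -3]].
Row 1: (4)·x + (3)·4 = 0
Row 2: (-4)·x + (-3)·4 = 0
Solving gives x = -3.
Check: S·(-3, 4) = (15, -20) = -5·(-3, 4).

-3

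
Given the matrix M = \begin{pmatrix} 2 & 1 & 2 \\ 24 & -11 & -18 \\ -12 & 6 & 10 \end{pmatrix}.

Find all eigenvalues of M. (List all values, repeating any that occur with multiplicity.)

Compute the characteristic polynomial p(r) = det(rI - M).
Cofactor expansion gives p(r) = r^3 - r^2 - 4r + 4.
Rational-root test: r = -2 gives p(-2) = 0.
Factor out (r + 2): p(r) = (r + 2)·(r^2 - 3r + 2).
The quadratic factors as (r - 1)·(r - 2).
Eigenvalues: -2, 1, 2.

-2, 1, 2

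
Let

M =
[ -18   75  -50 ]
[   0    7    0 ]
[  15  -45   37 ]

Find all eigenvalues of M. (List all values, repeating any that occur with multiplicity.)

7, 7, 12

The characteristic polynomial is p(μ) = det(μI - M).
Expanding the 3×3 determinant: p(μ) = μ^3 - 26μ^2 + 217μ - 588.
Since p(7) = 0, μ = 7 is a root.
Factor out (μ - 7): p(μ) = (μ - 7)·(μ^2 - 19μ + 84).
The quadratic factors as (μ - 7)·(μ - 12).
Eigenvalues: 7, 7, 12.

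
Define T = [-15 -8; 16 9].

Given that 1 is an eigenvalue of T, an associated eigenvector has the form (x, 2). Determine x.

We need (T - 1I)v = 0.
T - 1I = [[-16, -8], [16, 8]].
Row 1: (-16)·x + (-8)·2 = 0
Row 2: (16)·x + (8)·2 = 0
Solving gives x = -1.
Check: T·(-1, 2) = (-1, 2) = 1·(-1, 2).

-1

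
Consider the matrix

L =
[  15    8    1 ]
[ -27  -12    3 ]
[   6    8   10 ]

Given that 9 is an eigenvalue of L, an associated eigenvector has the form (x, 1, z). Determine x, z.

We need (L - 9I)v = 0.
L - 9I = [[6, 8, 1], [-27, -21, 3], [6, 8, 1]].
Row 1: (6)·x + (8)·1 + (1)·z = 0
Row 2: (-27)·x + (-21)·1 + (3)·z = 0
Row 3: (6)·x + (8)·1 + (1)·z = 0
Solving gives x = -1, z = -2.
Check: L·(-1, 1, -2) = (-9, 9, -18) = 9·(-1, 1, -2).

-1, -2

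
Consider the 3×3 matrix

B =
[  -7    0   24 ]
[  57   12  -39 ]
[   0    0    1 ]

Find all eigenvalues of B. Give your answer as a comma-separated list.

-7, 1, 12

Set up det(λI - B) = 0.
Expanding along the first row, p(λ) = λ^3 - 6λ^2 - 79λ + 84.
Since p(-7) = 0, λ = -7 is a root.
Dividing by (λ + 7) leaves λ^2 - 13λ + 12.
The quadratic factors as (λ - 1)·(λ - 12).
Eigenvalues: -7, 1, 12.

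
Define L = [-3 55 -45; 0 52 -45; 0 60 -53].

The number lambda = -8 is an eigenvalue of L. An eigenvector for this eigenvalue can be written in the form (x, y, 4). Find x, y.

We need (L + 8I)v = 0.
L + 8I = [[5, 55, -45], [0, 60, -45], [0, 60, -45]].
Row 1: (5)·x + (55)·y + (-45)·4 = 0
Row 2: (0)·x + (60)·y + (-45)·4 = 0
Row 3: (0)·x + (60)·y + (-45)·4 = 0
Solving gives x = 3, y = 3.
Check: L·(3, 3, 4) = (-24, -24, -32) = -8·(3, 3, 4).

3, 3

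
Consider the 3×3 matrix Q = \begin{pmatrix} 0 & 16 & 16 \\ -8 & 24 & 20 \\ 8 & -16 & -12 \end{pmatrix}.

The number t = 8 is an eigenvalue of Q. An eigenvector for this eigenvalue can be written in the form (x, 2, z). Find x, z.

We need (Q - 8I)v = 0.
Q - 8I = [[-8, 16, 16], [-8, 16, 20], [8, -16, -20]].
Row 1: (-8)·x + (16)·2 + (16)·z = 0
Row 2: (-8)·x + (16)·2 + (20)·z = 0
Row 3: (8)·x + (-16)·2 + (-20)·z = 0
Solving gives x = 4, z = 0.
Check: Q·(4, 2, 0) = (32, 16, 0) = 8·(4, 2, 0).

4, 0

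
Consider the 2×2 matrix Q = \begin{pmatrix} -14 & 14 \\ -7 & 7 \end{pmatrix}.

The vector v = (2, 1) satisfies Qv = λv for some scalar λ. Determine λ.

Compute Qv: Q·(2, 1) = (-14, -7).
Since Qv = λv, compare component 1: -14 = λ·2, so λ = -7.

-7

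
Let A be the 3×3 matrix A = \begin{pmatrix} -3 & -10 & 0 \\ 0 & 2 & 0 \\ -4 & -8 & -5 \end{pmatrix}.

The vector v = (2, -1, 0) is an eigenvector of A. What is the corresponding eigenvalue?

2

Compute Av: A·(2, -1, 0) = (4, -2, 0).
Since Av = λv, compare component 1: 4 = λ·2, so λ = 2.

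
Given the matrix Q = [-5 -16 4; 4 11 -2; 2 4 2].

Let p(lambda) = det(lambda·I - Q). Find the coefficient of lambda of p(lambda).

p(lambda) = lambda^3 - 8·lambda^2 + 21·lambda - 18.
The coefficient of lambda is 21.

21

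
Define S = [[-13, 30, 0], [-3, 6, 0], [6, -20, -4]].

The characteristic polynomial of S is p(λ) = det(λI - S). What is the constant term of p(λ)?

48

p(λ) = λ^3 + 11λ^2 + 40λ + 48.
The constant term is 48.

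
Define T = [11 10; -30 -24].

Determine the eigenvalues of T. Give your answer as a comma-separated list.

-9, -4

det(T - lambda·I) = (11 - lambda)(-24 - lambda) - (10)·(-30) = lambda^2 + 13·lambda + 36.
This factors as (lambda + 9)·(lambda + 4) = 0.
Eigenvalues: -9, -4.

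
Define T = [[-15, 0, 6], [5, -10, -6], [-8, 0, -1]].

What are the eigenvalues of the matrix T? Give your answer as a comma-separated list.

-10, -9, -7

Set up det(μI - T) = 0.
Cofactor expansion gives p(μ) = μ^3 + 26μ^2 + 223μ + 630.
Try μ = -7: p(-7) = 0, so -7 is a root.
Factor out (μ + 7): p(μ) = (μ + 7)·(μ^2 + 19μ + 90).
The quadratic factors as (μ + 10)·(μ + 9).
Eigenvalues: -10, -9, -7.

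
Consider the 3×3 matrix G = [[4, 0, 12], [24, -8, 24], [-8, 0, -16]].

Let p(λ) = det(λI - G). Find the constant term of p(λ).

256

p(λ) = λ^3 + 20λ^2 + 128λ + 256.
The constant term is 256.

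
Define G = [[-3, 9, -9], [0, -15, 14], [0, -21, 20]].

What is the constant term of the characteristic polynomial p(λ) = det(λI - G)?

p(0) = det(0·I − G) = det(−G) = (−1)^3·det(G).
det(G) = 18, so p(0) = -18.

-18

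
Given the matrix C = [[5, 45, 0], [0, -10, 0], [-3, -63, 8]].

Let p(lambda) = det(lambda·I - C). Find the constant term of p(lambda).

p(lambda) = lambda^3 - 3·lambda^2 - 90·lambda + 400.
The constant term is 400.

400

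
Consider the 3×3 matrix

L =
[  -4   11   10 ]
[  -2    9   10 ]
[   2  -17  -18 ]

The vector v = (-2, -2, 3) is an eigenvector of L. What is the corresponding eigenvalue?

-8

Compute Lv: L·(-2, -2, 3) = (16, 16, -24).
Since Lv = λv, compare component 1: 16 = λ·-2, so λ = -8.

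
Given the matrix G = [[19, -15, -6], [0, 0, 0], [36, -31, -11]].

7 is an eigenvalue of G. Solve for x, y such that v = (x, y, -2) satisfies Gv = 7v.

We need (G - 7I)v = 0.
G - 7I = [[12, -15, -6], [0, -7, 0], [36, -31, -18]].
Row 1: (12)·x + (-15)·y + (-6)·-2 = 0
Row 2: (0)·x + (-7)·y + (0)·-2 = 0
Row 3: (36)·x + (-31)·y + (-18)·-2 = 0
Solving gives x = -1, y = 0.
Check: G·(-1, 0, -2) = (-7, 0, -14) = 7·(-1, 0, -2).

-1, 0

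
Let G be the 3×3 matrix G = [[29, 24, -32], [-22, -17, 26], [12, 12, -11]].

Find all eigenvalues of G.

Compute the characteristic polynomial p(λ) = det(λI - G).
Cofactor expansion gives p(λ) = λ^3 - λ^2 - 25λ + 25.
Rational-root test: λ = 1 gives p(1) = 0.
Factor out (λ - 1): p(λ) = (λ - 1)·(λ^2 - 25).
The quadratic factors as (λ + 5)·(λ - 5).
Eigenvalues: -5, 1, 5.

-5, 1, 5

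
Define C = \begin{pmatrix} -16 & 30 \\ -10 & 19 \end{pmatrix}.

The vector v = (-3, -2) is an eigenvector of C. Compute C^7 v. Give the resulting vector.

First find the eigenvalue: Cv = (-12, -8) = 4·(-3, -2), so λ = 4.
Then C^7 v = λ^7·v = 4^7·(-3, -2) = 16384·(-3, -2) = (-49152, -32768).

(-49152, -32768)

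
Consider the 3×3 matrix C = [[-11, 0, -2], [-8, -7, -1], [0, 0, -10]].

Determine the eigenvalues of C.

-11, -10, -7

Set up det(sI - C) = 0.
Expanding the 3×3 determinant: p(s) = s^3 + 28s^2 + 257s + 770.
Rational-root test: s = -11 gives p(-11) = 0.
Factor out (s + 11): p(s) = (s + 11)·(s^2 + 17s + 70).
The quadratic factors as (s + 10)·(s + 7).
Eigenvalues: -11, -10, -7.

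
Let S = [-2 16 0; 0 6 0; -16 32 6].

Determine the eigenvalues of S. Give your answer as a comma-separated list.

-2, 6, 6

Set up det(λI - S) = 0.
Cofactor expansion gives p(λ) = λ^3 - 10λ^2 + 12λ + 72.
Rational-root test: λ = -2 gives p(-2) = 0.
Dividing by (λ + 2) leaves λ^2 - 12λ + 36.
The quadratic factor is (λ - 6)^2.
Eigenvalues: -2, 6, 6.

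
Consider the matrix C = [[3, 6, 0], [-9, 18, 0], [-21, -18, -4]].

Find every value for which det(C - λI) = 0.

The characteristic polynomial is p(r) = det(rI - C).
Cofactor expansion gives p(r) = r^3 - 17r^2 + 24r + 432.
Rational-root test: r = -4 gives p(-4) = 0.
Factor out (r + 4): p(r) = (r + 4)·(r^2 - 21r + 108).
The quadratic factors as (r - 9)·(r - 12).
Eigenvalues: -4, 9, 12.

-4, 9, 12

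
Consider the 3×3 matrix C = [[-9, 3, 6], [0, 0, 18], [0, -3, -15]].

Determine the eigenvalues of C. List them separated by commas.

Compute the characteristic polynomial p(r) = det(rI - C).
Cofactor expansion gives p(r) = r^3 + 24r^2 + 189r + 486.
Rational-root test: r = -9 gives p(-9) = 0.
Dividing by (r + 9) leaves r^2 + 15r + 54.
The quadratic factors as (r + 9)·(r + 6).
Eigenvalues: -9, -9, -6.

-9, -9, -6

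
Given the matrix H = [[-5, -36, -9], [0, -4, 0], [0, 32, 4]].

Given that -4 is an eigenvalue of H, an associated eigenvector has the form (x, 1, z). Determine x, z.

0, -4

We need (H + 4I)v = 0.
H + 4I = [[-1, -36, -9], [0, 0, 0], [0, 32, 8]].
Row 1: (-1)·x + (-36)·1 + (-9)·z = 0
Row 2: (0)·x + (0)·1 + (0)·z = 0
Row 3: (0)·x + (32)·1 + (8)·z = 0
Solving gives x = 0, z = -4.
Check: H·(0, 1, -4) = (0, -4, 16) = -4·(0, 1, -4).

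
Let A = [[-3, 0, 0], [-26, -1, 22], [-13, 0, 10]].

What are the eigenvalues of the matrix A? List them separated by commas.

Set up det(μI - A) = 0.
Cofactor expansion gives p(μ) = μ^3 - 6μ^2 - 37μ - 30.
Try μ = -1: p(-1) = 0, so -1 is a root.
Dividing by (μ + 1) leaves μ^2 - 7μ - 30.
The quadratic factors as (μ + 3)·(μ - 10).
Eigenvalues: -3, -1, 10.

-3, -1, 10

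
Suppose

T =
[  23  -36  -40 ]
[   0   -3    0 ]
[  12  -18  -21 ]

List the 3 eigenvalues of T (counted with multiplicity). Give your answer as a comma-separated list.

-3, -1, 3

Set up det(lambda·I - T) = 0.
Cofactor expansion gives p(lambda) = lambda^3 + lambda^2 - 9·lambda - 9.
Try lambda = -1: p(-1) = 0, so -1 is a root.
Factor out (lambda + 1): p(lambda) = (lambda + 1)·(lambda^2 - 9).
The quadratic factors as (lambda + 3)·(lambda - 3).
Eigenvalues: -3, -1, 3.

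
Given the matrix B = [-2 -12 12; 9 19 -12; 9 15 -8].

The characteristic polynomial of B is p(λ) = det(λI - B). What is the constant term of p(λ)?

p(λ) = λ^3 - 9λ^2 + 6λ + 56.
The constant term is 56.

56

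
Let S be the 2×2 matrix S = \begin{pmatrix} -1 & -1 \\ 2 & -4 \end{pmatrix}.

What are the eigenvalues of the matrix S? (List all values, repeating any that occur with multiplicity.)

-3, -2

det(S - μI) = (-1 - μ)(-4 - μ) - (-1)·(2) = μ^2 + 5μ + 6.
This factors as (μ + 3)·(μ + 2) = 0.
Eigenvalues: -3, -2.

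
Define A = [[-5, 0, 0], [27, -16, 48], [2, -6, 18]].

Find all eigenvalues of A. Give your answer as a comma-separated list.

The characteristic polynomial is p(t) = det(tI - A).
Expanding the 3×3 determinant: p(t) = t^3 + 3t^2 - 10t.
Rational-root test: t = 2 gives p(2) = 0.
Dividing by (t - 2) leaves t^2 + 5t.
The quadratic factors as (t + 5)·t.
Eigenvalues: -5, 0, 2.

-5, 0, 2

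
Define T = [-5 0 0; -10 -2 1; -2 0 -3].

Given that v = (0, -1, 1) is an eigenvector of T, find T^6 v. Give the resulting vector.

(0, -729, 729)

First find the eigenvalue: Tv = (0, 3, -3) = -3·(0, -1, 1), so λ = -3.
Then T^6 v = λ^6·v = (-3)^6·(0, -1, 1) = 729·(0, -1, 1) = (0, -729, 729).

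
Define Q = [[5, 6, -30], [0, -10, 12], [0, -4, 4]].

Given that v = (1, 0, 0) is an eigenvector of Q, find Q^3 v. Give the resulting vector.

(125, 0, 0)

First find the eigenvalue: Qv = (5, 0, 0) = 5·(1, 0, 0), so λ = 5.
Then Q^3 v = λ^3·v = 5^3·(1, 0, 0) = 125·(1, 0, 0) = (125, 0, 0).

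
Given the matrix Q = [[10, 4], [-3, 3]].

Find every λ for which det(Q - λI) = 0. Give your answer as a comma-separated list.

det(Q - rI) = (10 - r)(3 - r) - (4)·(-3) = r^2 - 13r + 42.
This factors as (r - 6)·(r - 7) = 0.
Eigenvalues: 6, 7.

6, 7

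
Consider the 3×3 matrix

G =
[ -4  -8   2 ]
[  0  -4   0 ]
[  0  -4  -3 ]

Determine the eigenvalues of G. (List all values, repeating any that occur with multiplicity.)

Compute the characteristic polynomial p(s) = det(sI - G).
Cofactor expansion gives p(s) = s^3 + 11s^2 + 40s + 48.
Try s = -3: p(-3) = 0, so -3 is a root.
Factor out (s + 3): p(s) = (s + 3)·(s^2 + 8s + 16).
The quadratic factor is (s + 4)^2.
Eigenvalues: -4, -4, -3.

-4, -4, -3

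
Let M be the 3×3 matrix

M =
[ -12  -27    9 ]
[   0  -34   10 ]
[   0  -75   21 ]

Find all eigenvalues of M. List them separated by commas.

-12, -9, -4

Set up det(sI - M) = 0.
Expanding the 3×3 determinant: p(s) = s^3 + 25s^2 + 192s + 432.
Try s = -4: p(-4) = 0, so -4 is a root.
Dividing by (s + 4) leaves s^2 + 21s + 108.
The quadratic factors as (s + 12)·(s + 9).
Eigenvalues: -12, -9, -4.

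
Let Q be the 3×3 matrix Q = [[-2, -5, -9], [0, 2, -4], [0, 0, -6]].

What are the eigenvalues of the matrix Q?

-6, -2, 2

Q is upper triangular, so its eigenvalues are the diagonal entries.
Diagonal: -2, 2, -6.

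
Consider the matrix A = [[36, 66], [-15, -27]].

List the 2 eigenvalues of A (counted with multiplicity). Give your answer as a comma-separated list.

3, 6

det(A - sI) = (36 - s)(-27 - s) - (66)·(-15) = s^2 - 9s + 18.
This factors as (s - 3)·(s - 6) = 0.
Eigenvalues: 3, 6.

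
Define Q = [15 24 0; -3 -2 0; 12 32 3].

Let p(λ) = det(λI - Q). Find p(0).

p(0) = det(0·I − Q) = det(−Q) = (−1)^3·det(Q).
det(Q) = 126, so p(0) = -126.

-126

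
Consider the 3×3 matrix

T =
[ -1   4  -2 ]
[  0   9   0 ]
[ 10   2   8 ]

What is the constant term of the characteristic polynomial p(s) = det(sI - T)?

-108

p(0) = det(0·I − T) = det(−T) = (−1)^3·det(T).
det(T) = 108, so p(0) = -108.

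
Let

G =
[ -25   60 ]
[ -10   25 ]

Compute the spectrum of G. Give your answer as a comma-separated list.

det(G - rI) = (-25 - r)(25 - r) - (60)·(-10) = r^2 - 25.
This factors as (r + 5)·(r - 5) = 0.
Eigenvalues: -5, 5.

-5, 5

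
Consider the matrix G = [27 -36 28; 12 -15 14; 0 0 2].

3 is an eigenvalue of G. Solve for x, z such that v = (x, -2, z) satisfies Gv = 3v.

We need (G - 3I)v = 0.
G - 3I = [[24, -36, 28], [12, -18, 14], [0, 0, -1]].
Row 1: (24)·x + (-36)·-2 + (28)·z = 0
Row 2: (12)·x + (-18)·-2 + (14)·z = 0
Row 3: (0)·x + (0)·-2 + (-1)·z = 0
Solving gives x = -3, z = 0.
Check: G·(-3, -2, 0) = (-9, -6, 0) = 3·(-3, -2, 0).

-3, 0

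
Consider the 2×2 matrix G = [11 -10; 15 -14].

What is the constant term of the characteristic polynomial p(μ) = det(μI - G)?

-4

p(0) = det(0·I − G) = det(−G) = (−1)^2·det(G).
det(G) = -4, so p(0) = -4.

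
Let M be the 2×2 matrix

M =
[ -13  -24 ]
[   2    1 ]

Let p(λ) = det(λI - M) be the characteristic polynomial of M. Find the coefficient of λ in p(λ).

12

The coefficient of λ of det(λI - M) is −trace(M).
trace(M) = (-13) + (1) = -12, so the coefficient is 12.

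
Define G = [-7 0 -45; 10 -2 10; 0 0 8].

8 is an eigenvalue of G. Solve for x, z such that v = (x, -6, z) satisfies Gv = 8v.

We need (G - 8I)v = 0.
G - 8I = [[-15, 0, -45], [10, -10, 10], [0, 0, 0]].
Row 1: (-15)·x + (0)·-6 + (-45)·z = 0
Row 2: (10)·x + (-10)·-6 + (10)·z = 0
Row 3: (0)·x + (0)·-6 + (0)·z = 0
Solving gives x = -9, z = 3.
Check: G·(-9, -6, 3) = (-72, -48, 24) = 8·(-9, -6, 3).

-9, 3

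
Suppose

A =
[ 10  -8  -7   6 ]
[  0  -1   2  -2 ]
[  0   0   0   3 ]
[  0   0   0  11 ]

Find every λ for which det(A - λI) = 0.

-1, 0, 10, 11

A is upper triangular, so its eigenvalues are the diagonal entries.
Diagonal: 10, -1, 0, 11.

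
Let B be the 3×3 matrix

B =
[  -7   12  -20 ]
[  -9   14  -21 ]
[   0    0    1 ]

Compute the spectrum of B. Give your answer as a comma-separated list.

1, 2, 5

Compute the characteristic polynomial p(lambda) = det(lambda·I - B).
Cofactor expansion gives p(lambda) = lambda^3 - 8·lambda^2 + 17·lambda - 10.
Rational-root test: lambda = 1 gives p(1) = 0.
Dividing by (lambda - 1) leaves lambda^2 - 7·lambda + 10.
The quadratic factors as (lambda - 2)·(lambda - 5).
Eigenvalues: 1, 2, 5.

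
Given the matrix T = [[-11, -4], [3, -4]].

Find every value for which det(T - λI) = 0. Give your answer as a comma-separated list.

det(T - sI) = (-11 - s)(-4 - s) - (-4)·(3) = s^2 + 15s + 56.
This factors as (s + 8)·(s + 7) = 0.
Eigenvalues: -8, -7.

-8, -7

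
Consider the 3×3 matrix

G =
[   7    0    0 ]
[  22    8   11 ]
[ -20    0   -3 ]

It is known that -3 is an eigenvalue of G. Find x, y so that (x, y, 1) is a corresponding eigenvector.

0, -1

We need (G + 3I)v = 0.
G + 3I = [[10, 0, 0], [22, 11, 11], [-20, 0, 0]].
Row 1: (10)·x + (0)·y + (0)·1 = 0
Row 2: (22)·x + (11)·y + (11)·1 = 0
Row 3: (-20)·x + (0)·y + (0)·1 = 0
Solving gives x = 0, y = -1.
Check: G·(0, -1, 1) = (0, 3, -3) = -3·(0, -1, 1).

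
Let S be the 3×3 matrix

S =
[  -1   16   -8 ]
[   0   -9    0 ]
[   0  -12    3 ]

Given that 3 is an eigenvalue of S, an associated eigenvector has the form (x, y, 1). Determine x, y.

-2, 0

We need (S - 3I)v = 0.
S - 3I = [[-4, 16, -8], [0, -12, 0], [0, -12, 0]].
Row 1: (-4)·x + (16)·y + (-8)·1 = 0
Row 2: (0)·x + (-12)·y + (0)·1 = 0
Row 3: (0)·x + (-12)·y + (0)·1 = 0
Solving gives x = -2, y = 0.
Check: S·(-2, 0, 1) = (-6, 0, 3) = 3·(-2, 0, 1).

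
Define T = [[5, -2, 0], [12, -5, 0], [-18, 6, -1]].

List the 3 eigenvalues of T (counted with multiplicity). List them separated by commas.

Compute the characteristic polynomial p(μ) = det(μI - T).
Cofactor expansion gives p(μ) = μ^3 + μ^2 - μ - 1.
Rational-root test: μ = 1 gives p(1) = 0.
Dividing by (μ - 1) leaves μ^2 + 2μ + 1.
The quadratic factor is (μ + 1)^2.
Eigenvalues: -1, -1, 1.

-1, -1, 1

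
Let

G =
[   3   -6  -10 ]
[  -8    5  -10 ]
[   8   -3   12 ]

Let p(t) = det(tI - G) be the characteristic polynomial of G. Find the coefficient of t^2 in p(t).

-20

The coefficient of t^2 of det(tI - G) is −trace(G).
trace(G) = (3) + (5) + (12) = 20, so the coefficient is -20.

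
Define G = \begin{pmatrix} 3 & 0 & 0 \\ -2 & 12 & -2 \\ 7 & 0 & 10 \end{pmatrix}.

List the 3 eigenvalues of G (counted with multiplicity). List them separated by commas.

3, 10, 12

Compute the characteristic polynomial p(λ) = det(λI - G).
Expanding the 3×3 determinant: p(λ) = λ^3 - 25λ^2 + 186λ - 360.
Since p(10) = 0, λ = 10 is a root.
Factor out (λ - 10): p(λ) = (λ - 10)·(λ^2 - 15λ + 36).
The quadratic factors as (λ - 3)·(λ - 12).
Eigenvalues: 3, 10, 12.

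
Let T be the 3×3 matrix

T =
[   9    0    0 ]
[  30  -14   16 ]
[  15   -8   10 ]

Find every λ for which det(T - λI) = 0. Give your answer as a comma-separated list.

-6, 2, 9

Compute the characteristic polynomial p(μ) = det(μI - T).
Expanding the 3×3 determinant: p(μ) = μ^3 - 5μ^2 - 48μ + 108.
Try μ = 2: p(2) = 0, so 2 is a root.
Factor out (μ - 2): p(μ) = (μ - 2)·(μ^2 - 3μ - 54).
The quadratic factors as (μ + 6)·(μ - 9).
Eigenvalues: -6, 2, 9.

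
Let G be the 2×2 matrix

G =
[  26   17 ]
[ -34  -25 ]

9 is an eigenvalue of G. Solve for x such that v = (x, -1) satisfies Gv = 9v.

1

We need (G - 9I)v = 0.
G - 9I = [[17, 17], [-34, -34]].
Row 1: (17)·x + (17)·-1 = 0
Row 2: (-34)·x + (-34)·-1 = 0
Solving gives x = 1.
Check: G·(1, -1) = (9, -9) = 9·(1, -1).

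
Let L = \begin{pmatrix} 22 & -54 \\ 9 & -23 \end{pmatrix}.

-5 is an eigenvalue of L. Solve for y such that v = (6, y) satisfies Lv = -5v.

3

We need (L + 5I)v = 0.
L + 5I = [[27, -54], [9, -18]].
Row 1: (27)·6 + (-54)·y = 0
Row 2: (9)·6 + (-18)·y = 0
Solving gives y = 3.
Check: L·(6, 3) = (-30, -15) = -5·(6, 3).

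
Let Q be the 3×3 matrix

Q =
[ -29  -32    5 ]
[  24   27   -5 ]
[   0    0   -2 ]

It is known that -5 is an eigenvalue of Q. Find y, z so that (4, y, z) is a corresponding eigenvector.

-3, 0

We need (Q + 5I)v = 0.
Q + 5I = [[-24, -32, 5], [24, 32, -5], [0, 0, 3]].
Row 1: (-24)·4 + (-32)·y + (5)·z = 0
Row 2: (24)·4 + (32)·y + (-5)·z = 0
Row 3: (0)·4 + (0)·y + (3)·z = 0
Solving gives y = -3, z = 0.
Check: Q·(4, -3, 0) = (-20, 15, 0) = -5·(4, -3, 0).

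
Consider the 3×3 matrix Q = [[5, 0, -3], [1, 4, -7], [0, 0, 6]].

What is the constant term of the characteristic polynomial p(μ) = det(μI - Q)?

p(0) = det(0·I − Q) = det(−Q) = (−1)^3·det(Q).
det(Q) = 120, so p(0) = -120.

-120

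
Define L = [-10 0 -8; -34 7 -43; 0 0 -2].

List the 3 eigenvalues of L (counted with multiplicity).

-10, -2, 7

Compute the characteristic polynomial p(λ) = det(λI - L).
Cofactor expansion gives p(λ) = λ^3 + 5λ^2 - 64λ - 140.
Try λ = -2: p(-2) = 0, so -2 is a root.
Dividing by (λ + 2) leaves λ^2 + 3λ - 70.
The quadratic factors as (λ + 10)·(λ - 7).
Eigenvalues: -10, -2, 7.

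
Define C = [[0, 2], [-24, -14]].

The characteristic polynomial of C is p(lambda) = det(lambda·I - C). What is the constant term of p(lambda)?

48

p(lambda) = lambda^2 + 14·lambda + 48.
The constant term is 48.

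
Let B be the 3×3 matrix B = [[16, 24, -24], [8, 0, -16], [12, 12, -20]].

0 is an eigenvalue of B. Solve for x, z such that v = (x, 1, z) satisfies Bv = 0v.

-6, -3

We need (B)v = 0.
B = [[16, 24, -24], [8, 0, -16], [12, 12, -20]].
Row 1: (16)·x + (24)·1 + (-24)·z = 0
Row 2: (8)·x + (0)·1 + (-16)·z = 0
Row 3: (12)·x + (12)·1 + (-20)·z = 0
Solving gives x = -6, z = -3.
Check: B·(-6, 1, -3) = (0, 0, 0) = 0·(-6, 1, -3).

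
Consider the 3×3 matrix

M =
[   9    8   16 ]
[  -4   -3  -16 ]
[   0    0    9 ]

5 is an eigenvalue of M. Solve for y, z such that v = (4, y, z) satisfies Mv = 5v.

We need (M - 5I)v = 0.
M - 5I = [[4, 8, 16], [-4, -8, -16], [0, 0, 4]].
Row 1: (4)·4 + (8)·y + (16)·z = 0
Row 2: (-4)·4 + (-8)·y + (-16)·z = 0
Row 3: (0)·4 + (0)·y + (4)·z = 0
Solving gives y = -2, z = 0.
Check: M·(4, -2, 0) = (20, -10, 0) = 5·(4, -2, 0).

-2, 0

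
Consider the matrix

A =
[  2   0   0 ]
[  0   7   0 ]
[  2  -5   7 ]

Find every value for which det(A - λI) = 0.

2, 7, 7

A is lower triangular, so its eigenvalues are the diagonal entries.
Diagonal: 2, 7, 7.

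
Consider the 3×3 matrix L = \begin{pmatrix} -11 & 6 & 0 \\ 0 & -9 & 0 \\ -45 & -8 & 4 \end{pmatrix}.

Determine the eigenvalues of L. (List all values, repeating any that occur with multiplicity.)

The characteristic polynomial is p(r) = det(rI - L).
Cofactor expansion gives p(r) = r^3 + 16r^2 + 19r - 396.
Try r = -9: p(-9) = 0, so -9 is a root.
Dividing by (r + 9) leaves r^2 + 7r - 44.
The quadratic factors as (r + 11)·(r - 4).
Eigenvalues: -11, -9, 4.

-11, -9, 4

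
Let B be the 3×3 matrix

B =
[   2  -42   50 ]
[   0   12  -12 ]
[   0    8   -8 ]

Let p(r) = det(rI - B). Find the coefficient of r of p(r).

8

p(r) = r^3 - 6r^2 + 8r.
The coefficient of r is 8.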